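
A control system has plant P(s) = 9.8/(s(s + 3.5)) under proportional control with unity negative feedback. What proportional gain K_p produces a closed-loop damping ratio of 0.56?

Closed-loop characteristic equation: s² + 3.5s + K_p·9.8 = 0.
So ω_n = √(9.8K_p) and 2ζω_n = 3.5, giving ζ = 3.5/(2√(9.8K_p)).
Setting ζ = 0.56: √(9.8K_p) = 3.5/(2·0.56) = 3.125, so K_p = 9.766/9.8 = 0.996.

K_p = 0.996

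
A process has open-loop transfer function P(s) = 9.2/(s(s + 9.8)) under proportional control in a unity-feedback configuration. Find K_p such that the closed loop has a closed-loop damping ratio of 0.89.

Closed-loop characteristic equation: s² + 9.8s + K_p·9.2 = 0.
So ω_n = √(9.2K_p) and 2ζω_n = 9.8, giving ζ = 9.8/(2√(9.2K_p)).
Setting ζ = 0.89: √(9.2K_p) = 9.8/(2·0.89) = 5.506, so K_p = 30.31/9.2 = 3.29.

K_p = 3.29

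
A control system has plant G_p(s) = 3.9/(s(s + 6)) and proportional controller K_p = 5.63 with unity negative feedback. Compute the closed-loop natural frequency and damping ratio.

ω_n = 4.69 rad/s, ζ = 0.64

The closed-loop denominator is s(s+6) + 5.63·3.9 = s² + 6s + 21.96.
Matching s² + 2ζω_n s + ω_n²: ω_n = √21.96 = 4.686 rad/s and 2ζω_n = 6, so ζ = 6/(2·4.686) = 0.64.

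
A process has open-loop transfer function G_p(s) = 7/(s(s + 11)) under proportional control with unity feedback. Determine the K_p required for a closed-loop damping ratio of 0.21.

K_p = 98

Closed-loop characteristic equation: s² + 11s + K_p·7 = 0.
So ω_n = √(7K_p) and 2ζω_n = 11, giving ζ = 11/(2√(7K_p)).
Setting ζ = 0.21: √(7K_p) = 11/(2·0.21) = 26.19, so K_p = 685.9/7 = 98.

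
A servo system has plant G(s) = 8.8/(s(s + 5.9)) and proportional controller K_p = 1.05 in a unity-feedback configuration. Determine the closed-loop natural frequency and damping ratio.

ω_n = 3.04 rad/s, ζ = 0.97

1 + K_p·G(s) = 0 gives s² + 5.9s + 9.24 = 0.
So ω_n² = 9.24 ⇒ ω_n = 3.04 rad/s, and ζ = 5.9/(2ω_n) = 0.97.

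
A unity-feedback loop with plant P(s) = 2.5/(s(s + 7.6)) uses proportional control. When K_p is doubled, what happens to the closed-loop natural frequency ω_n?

ω_n = √(2.5·K_p), which grows with K_p.

increase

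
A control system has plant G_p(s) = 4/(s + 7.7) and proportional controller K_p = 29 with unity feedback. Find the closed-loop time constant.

Closed-loop transfer function: T(s) = K_p·G_p(s)/(1 + K_p·G_p(s)) = 116/(s + 7.7 + 116) = 116/(s + 123.7).
Time constant τ = 1/123.7 = 0.00808 s.

τ = 0.00808 s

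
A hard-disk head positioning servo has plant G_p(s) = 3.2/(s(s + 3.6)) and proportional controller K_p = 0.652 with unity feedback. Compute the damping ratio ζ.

ζ = 1.25

With unity feedback the closed-loop characteristic equation is s² + 3.6s + 0.652·3.2 = s² + 3.6s + 2.086 = 0.
So ω_n² = 2.086 ⇒ ω_n = 1.444 rad/s, and ζ = 3.6/(2ω_n) = 1.25.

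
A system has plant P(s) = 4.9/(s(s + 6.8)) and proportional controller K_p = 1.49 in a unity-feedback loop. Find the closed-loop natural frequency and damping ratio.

ω_n = 2.7 rad/s, ζ = 1.26

With unity feedback the closed-loop characteristic equation is s² + 6.8s + 1.49·4.9 = s² + 6.8s + 7.301 = 0.
Matching s² + 2ζω_n s + ω_n²: ω_n = √7.301 = 2.702 rad/s and 2ζω_n = 6.8, so ζ = 6.8/(2·2.702) = 1.26.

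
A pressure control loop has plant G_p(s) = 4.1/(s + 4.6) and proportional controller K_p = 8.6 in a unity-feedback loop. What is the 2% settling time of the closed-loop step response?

T_s ≈ 0.1 s

Closed-loop transfer function: T(s) = K_p·G_p(s)/(1 + K_p·G_p(s)) = 35.26/(s + 4.6 + 35.26) = 35.26/(s + 39.86).
Time constant τ = 1/39.86 = 0.02509 s, so the 2% settling time is about 4τ = 0.1 s.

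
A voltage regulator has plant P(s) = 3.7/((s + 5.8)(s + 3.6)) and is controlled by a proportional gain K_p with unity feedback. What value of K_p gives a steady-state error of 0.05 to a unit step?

K_p = 107

For a type-0 loop with proportional control, e_ss = 1/(1 + K_p·P(0)).
P(0) = 0.1772. Require 1/(1 + K_p·0.1772) = 0.05, so 1 + 0.1772·K_p = 20.
K_p = (20 − 1)/0.1772 = 107.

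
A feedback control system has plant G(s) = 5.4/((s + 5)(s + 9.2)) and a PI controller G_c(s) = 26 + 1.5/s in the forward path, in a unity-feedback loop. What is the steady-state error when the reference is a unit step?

0

The open loop G_c(s)G(s) has a pole at the origin (type 1), so the static position error constant is infinite and e_ss = 1/(1+∞) = 0.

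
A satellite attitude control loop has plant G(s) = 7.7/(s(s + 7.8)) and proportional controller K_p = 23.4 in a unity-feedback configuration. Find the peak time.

T_p = 0.245 s

From 1 + K_pG(s) = 0: s² + 7.8s + 180.2 = 0 ⇒ ω_n = 13.42, ζ = 0.2905.
Damped frequency ω_d = ω_n√(1−ζ²) = 12.84 rad/s, so peak time T_p = π/ω_d = 0.245 s.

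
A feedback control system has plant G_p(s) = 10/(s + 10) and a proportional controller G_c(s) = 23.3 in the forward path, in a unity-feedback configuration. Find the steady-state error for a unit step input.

0.0412

The loop is type 0. Static position error constant K_pos = G_c(0)·G_p(0) = 23.3·1 = 23.3.
Steady-state error to a unit step: e_ss = 1/(1+K_pos) = 1/24.3 = 0.0412.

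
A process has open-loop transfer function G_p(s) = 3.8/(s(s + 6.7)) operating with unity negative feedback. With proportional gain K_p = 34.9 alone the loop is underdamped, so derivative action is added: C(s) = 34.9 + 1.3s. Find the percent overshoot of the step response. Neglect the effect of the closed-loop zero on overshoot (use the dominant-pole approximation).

Forward path: (34.9 + 1.3s)·3.8/(s(s+6.7)). The closed-loop characteristic equation is s² + (6.7 + 3.8·1.3)s + 3.8·34.9 = 0.
That is s² + 11.64s + 132.6 = 0, so ω_n = 11.52 rad/s and ζ = 11.64/(2·11.52) = 0.5054.
%OS = 100·exp(−πζ/√(1−ζ²)) = 15.9%.

15.9%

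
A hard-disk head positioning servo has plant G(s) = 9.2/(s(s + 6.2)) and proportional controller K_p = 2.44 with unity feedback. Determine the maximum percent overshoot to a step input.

6.6%

From 1 + K_pG(s) = 0: s² + 6.2s + 22.45 = 0 ⇒ ω_n = 4.738, ζ = 0.6543.
%OS = 100·exp(−πζ/√(1−ζ²)) = 100·exp(−π·0.6543/√0.5719) = 6.6%.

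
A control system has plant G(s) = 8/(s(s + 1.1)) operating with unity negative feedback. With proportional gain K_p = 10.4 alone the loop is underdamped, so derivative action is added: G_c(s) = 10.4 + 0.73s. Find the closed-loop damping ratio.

ζ = 0.38

Forward path: (10.4 + 0.73s)·8/(s(s+1.1)). The closed-loop characteristic equation is s² + (1.1 + 8·0.73)s + 8·10.4 = 0.
That is s² + 6.94s + 83.2 = 0, so ω_n = 9.121 rad/s and ζ = 6.94/(2·9.121) = 0.3804.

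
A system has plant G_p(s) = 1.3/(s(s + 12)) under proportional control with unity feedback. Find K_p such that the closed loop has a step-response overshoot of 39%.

From %OS = 100·exp(−πζ/√(1−ζ²)) = 39%, ζ = −ln(0.39)/√(π²+ln²(0.39)) = 0.2871.
Characteristic equation s² + 12s + 1.3K_p = 0 gives ζ = 12/(2√(1.3K_p)).
Setting ζ = 0.2871: √(1.3K_p) = 12/(2·0.2871) = 20.9, so K_p = 436.7/1.3 = 336.

K_p = 336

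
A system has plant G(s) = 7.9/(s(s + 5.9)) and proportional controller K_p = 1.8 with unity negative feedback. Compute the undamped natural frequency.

ω_n = 3.77 rad/s

1 + K_p·G(s) = 0 gives s² + 5.9s + 14.22 = 0.
So ω_n² = 14.22 ⇒ ω_n = 3.771 rad/s, and ζ = 5.9/(2ω_n) = 0.782.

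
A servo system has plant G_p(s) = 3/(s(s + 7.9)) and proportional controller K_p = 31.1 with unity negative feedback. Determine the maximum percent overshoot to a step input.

From 1 + K_pG_p(s) = 0: s² + 7.9s + 93.3 = 0 ⇒ ω_n = 9.659, ζ = 0.4089.
%OS = 100·exp(−πζ/√(1−ζ²)) = 100·exp(−π·0.4089/√0.8328) = 24.5%.

24.5%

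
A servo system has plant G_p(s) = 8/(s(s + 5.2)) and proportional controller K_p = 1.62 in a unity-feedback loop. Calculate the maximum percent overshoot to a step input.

From 1 + K_pG_p(s) = 0: s² + 5.2s + 12.96 = 0 ⇒ ω_n = 3.6, ζ = 0.7222.
%OS = 100·exp(−πζ/√(1−ζ²)) = 100·exp(−π·0.7222/√0.4784) = 3.76%.

3.76%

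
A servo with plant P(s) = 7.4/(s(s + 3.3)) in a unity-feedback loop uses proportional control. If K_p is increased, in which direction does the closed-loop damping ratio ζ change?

ζ = 3.3/(2√(7.4K_p)); increasing K_p raises the denominator, so ζ falls.

decrease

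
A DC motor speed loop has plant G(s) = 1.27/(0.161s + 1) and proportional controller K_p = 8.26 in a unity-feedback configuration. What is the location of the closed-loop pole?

Closed loop: T(s) = K_p·G/(1+K_p·G) = 10.49/(0.161s + 1 + 10.49), with pole at s = −(1 + 10.49)/0.161 = −71.37.

s = -71.37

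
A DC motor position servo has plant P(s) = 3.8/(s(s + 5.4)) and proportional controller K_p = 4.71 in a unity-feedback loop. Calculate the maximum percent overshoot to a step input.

From 1 + K_pP(s) = 0: s² + 5.4s + 17.9 = 0 ⇒ ω_n = 4.231, ζ = 0.6382.
%OS = 100·exp(−πζ/√(1−ζ²)) = 100·exp(−π·0.6382/√0.5927) = 7.4%.

7.4%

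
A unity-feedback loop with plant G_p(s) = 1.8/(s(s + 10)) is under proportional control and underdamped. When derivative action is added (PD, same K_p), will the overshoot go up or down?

With PD the characteristic equation becomes s² + (a + K·K_d)s + K·K_p = 0; the damping term grows, ζ rises, overshoot falls.

decrease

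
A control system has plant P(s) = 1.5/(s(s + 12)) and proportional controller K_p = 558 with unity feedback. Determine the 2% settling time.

T_s ≈ 0.667 s

Closed-loop characteristic equation: s² + 12s + 837 = 0, so ω_n = 28.93 rad/s and ζ = 12/(2·28.93) = 0.2074.
2% settling time T_s ≈ 4/(ζω_n) = 4/6 = 0.667 s.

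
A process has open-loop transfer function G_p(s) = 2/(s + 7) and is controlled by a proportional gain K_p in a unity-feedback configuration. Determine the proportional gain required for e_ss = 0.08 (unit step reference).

K_p = 40.2

For a type-0 loop with proportional control, e_ss = 1/(1 + K_p·G_p(0)).
G_p(0) = 0.2857. Require 1/(1 + K_p·0.2857) = 0.08, so 1 + 0.2857·K_p = 12.5.
K_p = (12.5 − 1)/0.2857 = 40.2.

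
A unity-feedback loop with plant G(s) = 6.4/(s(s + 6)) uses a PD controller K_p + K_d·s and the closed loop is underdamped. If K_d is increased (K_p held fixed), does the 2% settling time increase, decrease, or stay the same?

Characteristic equation s² + (6 + 6.4K_d)s + 6.4K_p = 0: raising K_d increases ζω_n = (6+6.4K_d)/2 while the loop stays underdamped, so T_s ≈ 4/(ζω_n) decreases.

decrease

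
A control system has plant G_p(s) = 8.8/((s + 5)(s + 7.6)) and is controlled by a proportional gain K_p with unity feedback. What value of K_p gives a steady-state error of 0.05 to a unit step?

The loop is type 0, so e_ss(step) = 1/(1 + K_pos) with K_pos = K_p·G_p(0).
G_p(0) = 0.2316. Require 1/(1 + K_p·0.2316) = 0.05, so 1 + 0.2316·K_p = 20.
K_p = (20 − 1)/0.2316 = 82.

K_p = 82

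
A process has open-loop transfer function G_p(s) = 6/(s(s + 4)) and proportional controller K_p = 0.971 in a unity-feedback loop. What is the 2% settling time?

T_s ≈ 2 s

The closed-loop denominator s² + 4s + 5.826 gives ω_n = √5.826 = 2.414 and ζ = 4/(2ω_n) = 0.8286.
2% settling time T_s ≈ 4/(ζω_n) = 4/2 = 2 s.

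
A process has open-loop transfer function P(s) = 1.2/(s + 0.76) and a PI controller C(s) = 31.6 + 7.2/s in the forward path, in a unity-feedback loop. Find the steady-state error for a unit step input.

The open loop C(s)P(s) has a pole at the origin (type 1), so the static position error constant is infinite and e_ss = 1/(1+∞) = 0.

0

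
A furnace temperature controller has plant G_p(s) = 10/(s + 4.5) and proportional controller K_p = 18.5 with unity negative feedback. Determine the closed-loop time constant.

Closed-loop transfer function: T(s) = K_p·G_p(s)/(1 + K_p·G_p(s)) = 185/(s + 4.5 + 185) = 185/(s + 189.5).
Time constant τ = 1/189.5 = 0.00528 s.

τ = 0.00528 s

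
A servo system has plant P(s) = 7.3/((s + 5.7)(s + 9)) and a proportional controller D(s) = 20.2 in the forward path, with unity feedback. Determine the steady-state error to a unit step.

The loop is type 0. Static position error constant K_pos = D(0)·P(0) = 20.2·0.1423 = 2.874.
Steady-state error to a unit step: e_ss = 1/(1+K_pos) = 1/3.874 = 0.258.

0.258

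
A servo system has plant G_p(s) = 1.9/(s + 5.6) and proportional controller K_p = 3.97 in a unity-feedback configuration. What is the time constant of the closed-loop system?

Closed-loop transfer function: T(s) = K_p·G_p(s)/(1 + K_p·G_p(s)) = 7.543/(s + 5.6 + 7.543) = 7.543/(s + 13.14).
Time constant τ = 1/13.14 = 0.0761 s.

τ = 0.0761 s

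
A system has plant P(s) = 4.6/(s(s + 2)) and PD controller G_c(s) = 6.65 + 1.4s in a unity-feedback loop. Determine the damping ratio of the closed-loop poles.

ζ = 0.763

Forward path: (6.65 + 1.4s)·4.6/(s(s+2)). The closed-loop characteristic equation is s² + (2 + 4.6·1.4)s + 4.6·6.65 = 0.
That is s² + 8.44s + 30.59 = 0, so ω_n = 5.531 rad/s and ζ = 8.44/(2·5.531) = 0.763.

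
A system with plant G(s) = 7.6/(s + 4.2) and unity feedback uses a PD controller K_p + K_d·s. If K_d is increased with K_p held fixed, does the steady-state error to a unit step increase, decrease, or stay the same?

At s = 0 the derivative term contributes nothing: C(0) = K_p regardless of K_d, so K_pos = K_p·G(0) and e_ss are unchanged.

unchanged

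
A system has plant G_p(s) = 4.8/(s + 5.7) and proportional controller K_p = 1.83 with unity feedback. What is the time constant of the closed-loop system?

τ = 0.069 s

Closed-loop transfer function: T(s) = K_p·G_p(s)/(1 + K_p·G_p(s)) = 8.784/(s + 5.7 + 8.784) = 8.784/(s + 14.48).
Time constant τ = 1/14.48 = 0.069 s.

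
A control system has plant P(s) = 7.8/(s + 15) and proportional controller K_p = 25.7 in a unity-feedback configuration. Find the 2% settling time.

T_s ≈ 0.0186 s

Closed-loop transfer function: T(s) = K_p·P(s)/(1 + K_p·P(s)) = 200.5/(s + 15 + 200.5) = 200.5/(s + 215.5).
Time constant τ = 1/215.5 = 0.004641 s, so the 2% settling time is about 4τ = 0.0186 s.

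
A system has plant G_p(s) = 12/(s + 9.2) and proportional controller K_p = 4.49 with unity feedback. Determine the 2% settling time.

T_s ≈ 0.0634 s

Closed-loop transfer function: T(s) = K_p·G_p(s)/(1 + K_p·G_p(s)) = 53.88/(s + 9.2 + 53.88) = 53.88/(s + 63.08).
Time constant τ = 1/63.08 = 0.01585 s, so the 2% settling time is about 4τ = 0.0634 s.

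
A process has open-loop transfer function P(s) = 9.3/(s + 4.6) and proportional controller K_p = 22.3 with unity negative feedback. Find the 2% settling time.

T_s ≈ 0.0189 s

Closed-loop transfer function: T(s) = K_p·P(s)/(1 + K_p·P(s)) = 207.4/(s + 4.6 + 207.4) = 207.4/(s + 212).
Time constant τ = 1/212 = 0.004717 s, so the 2% settling time is about 4τ = 0.0189 s.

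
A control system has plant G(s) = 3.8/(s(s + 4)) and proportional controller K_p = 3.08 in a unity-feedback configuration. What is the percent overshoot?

The closed-loop denominator s² + 4s + 11.7 gives ω_n = √11.7 = 3.421 and ζ = 4/(2ω_n) = 0.5846.
%OS = 100·exp(−πζ/√(1−ζ²)) = 100·exp(−π·0.5846/√0.6582) = 10.4%.

10.4%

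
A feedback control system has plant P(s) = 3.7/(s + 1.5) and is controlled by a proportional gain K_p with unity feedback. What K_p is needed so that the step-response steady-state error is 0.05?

K_p = 7.7

For a type-0 loop with proportional control, e_ss = 1/(1 + K_p·P(0)).
P(0) = 2.467. Require 1/(1 + K_p·2.467) = 0.05, so 1 + 2.467·K_p = 20.
K_p = (20 − 1)/2.467 = 7.7.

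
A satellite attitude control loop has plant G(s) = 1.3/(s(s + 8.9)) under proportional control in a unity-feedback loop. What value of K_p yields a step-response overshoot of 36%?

From %OS = 100·exp(−πζ/√(1−ζ²)) = 36%, ζ = −ln(0.36)/√(π²+ln²(0.36)) = 0.3093.
Characteristic equation s² + 8.9s + 1.3K_p = 0 gives ζ = 8.9/(2√(1.3K_p)).
Setting ζ = 0.3093: √(1.3K_p) = 8.9/(2·0.3093) = 14.39, so K_p = 207/1.3 = 159.

K_p = 159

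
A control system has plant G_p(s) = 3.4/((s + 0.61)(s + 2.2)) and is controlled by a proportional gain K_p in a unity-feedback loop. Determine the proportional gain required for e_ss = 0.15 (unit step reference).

Steady-state error for a unit step on this type-0 loop is 1/(1 + K_p·G_p(0)).
G_p(0) = 2.534. Require 1/(1 + K_p·2.534) = 0.15, so 1 + 2.534·K_p = 6.667.
K_p = (6.667 − 1)/2.534 = 2.24.

K_p = 2.24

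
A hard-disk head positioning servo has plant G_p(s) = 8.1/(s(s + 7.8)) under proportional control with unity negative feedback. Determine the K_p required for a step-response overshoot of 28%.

K_p = 13.3

From %OS = 100·exp(−πζ/√(1−ζ²)) = 28%, ζ = −ln(0.28)/√(π²+ln²(0.28)) = 0.3755.
Characteristic equation s² + 7.8s + 8.1K_p = 0 gives ζ = 7.8/(2√(8.1K_p)).
Setting ζ = 0.3755: √(8.1K_p) = 7.8/(2·0.3755) = 10.39, so K_p = 107.8/8.1 = 13.3.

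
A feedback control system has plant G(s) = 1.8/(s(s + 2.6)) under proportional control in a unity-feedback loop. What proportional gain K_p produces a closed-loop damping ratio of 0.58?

Closed-loop characteristic equation: s² + 2.6s + K_p·1.8 = 0.
So ω_n = √(1.8K_p) and 2ζω_n = 2.6, giving ζ = 2.6/(2√(1.8K_p)).
Setting ζ = 0.58: √(1.8K_p) = 2.6/(2·0.58) = 2.241, so K_p = 5.024/1.8 = 2.79.

K_p = 2.79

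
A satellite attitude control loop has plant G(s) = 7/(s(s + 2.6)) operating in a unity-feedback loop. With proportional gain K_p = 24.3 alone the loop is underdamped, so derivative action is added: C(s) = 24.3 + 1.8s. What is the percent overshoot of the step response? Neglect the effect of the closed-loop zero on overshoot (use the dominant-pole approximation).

10.5%

Forward path: (24.3 + 1.8s)·7/(s(s+2.6)). The closed-loop characteristic equation is s² + (2.6 + 7·1.8)s + 7·24.3 = 0.
That is s² + 15.2s + 170.1 = 0, so ω_n = 13.04 rad/s and ζ = 15.2/(2·13.04) = 0.5827.
%OS = 100·exp(−πζ/√(1−ζ²)) = 10.5%.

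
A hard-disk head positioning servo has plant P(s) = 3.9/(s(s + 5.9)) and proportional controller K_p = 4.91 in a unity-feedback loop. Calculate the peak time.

T_p = 0.972 s

Closed-loop characteristic equation: s² + 5.9s + 19.15 = 0, so ω_n = 4.376 rad/s and ζ = 5.9/(2·4.376) = 0.6741.
Damped frequency ω_d = ω_n√(1−ζ²) = 3.232 rad/s, so peak time T_p = π/ω_d = 0.972 s.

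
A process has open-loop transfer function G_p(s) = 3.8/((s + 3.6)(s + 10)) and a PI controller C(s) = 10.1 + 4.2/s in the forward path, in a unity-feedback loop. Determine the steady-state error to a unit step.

The open loop C(s)G_p(s) has a pole at the origin (type 1), so the static position error constant is infinite and e_ss = 1/(1+∞) = 0.

0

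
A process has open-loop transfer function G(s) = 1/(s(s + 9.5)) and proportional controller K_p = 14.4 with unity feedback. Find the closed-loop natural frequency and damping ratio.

With unity feedback the closed-loop characteristic equation is s² + 9.5s + 14.4·1 = s² + 9.5s + 14.4 = 0.
So ω_n² = 14.4 ⇒ ω_n = 3.795 rad/s, and ζ = 9.5/(2ω_n) = 1.25.

ω_n = 3.79 rad/s, ζ = 1.25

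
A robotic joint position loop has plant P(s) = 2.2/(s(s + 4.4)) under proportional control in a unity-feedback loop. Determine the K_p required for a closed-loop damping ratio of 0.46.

Closed-loop characteristic equation: s² + 4.4s + K_p·2.2 = 0.
So ω_n = √(2.2K_p) and 2ζω_n = 4.4, giving ζ = 4.4/(2√(2.2K_p)).
Setting ζ = 0.46: √(2.2K_p) = 4.4/(2·0.46) = 4.783, so K_p = 22.87/2.2 = 10.4.

K_p = 10.4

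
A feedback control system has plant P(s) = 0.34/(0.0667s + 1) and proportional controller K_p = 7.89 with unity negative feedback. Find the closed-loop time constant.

τ = 0.0181 s

Closed loop: T(s) = K_p·P/(1+K_p·P) = 2.683/(0.0667s + 1 + 2.683), with pole at s = −(1 + 2.683)/0.0667 = −55.21.
Closed-loop time constant τ = 1/55.21 = 0.0181 s.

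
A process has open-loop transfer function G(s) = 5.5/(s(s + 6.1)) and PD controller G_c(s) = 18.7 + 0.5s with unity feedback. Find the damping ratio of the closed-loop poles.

ζ = 0.436

Forward path: (18.7 + 0.5s)·5.5/(s(s+6.1)). The closed-loop characteristic equation is s² + (6.1 + 5.5·0.5)s + 5.5·18.7 = 0.
That is s² + 8.85s + 102.8 = 0, so ω_n = 10.14 rad/s and ζ = 8.85/(2·10.14) = 0.4363.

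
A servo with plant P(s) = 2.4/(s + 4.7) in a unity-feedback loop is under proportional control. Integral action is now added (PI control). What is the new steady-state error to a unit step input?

Adding integral action puts a pole at s = 0 in the forward path, raising the system type to 1; a type-1 loop has zero steady-state error to a step.

0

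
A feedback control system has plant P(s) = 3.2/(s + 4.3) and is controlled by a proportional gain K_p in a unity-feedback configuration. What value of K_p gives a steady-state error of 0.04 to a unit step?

K_p = 32.2

For a type-0 loop with proportional control, e_ss = 1/(1 + K_p·P(0)).
P(0) = 0.7442. Require 1/(1 + K_p·0.7442) = 0.04, so 1 + 0.7442·K_p = 25.
K_p = (25 − 1)/0.7442 = 32.2.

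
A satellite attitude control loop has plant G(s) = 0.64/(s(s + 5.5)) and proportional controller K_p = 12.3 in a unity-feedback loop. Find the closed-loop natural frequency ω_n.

The closed-loop denominator is s(s+5.5) + 12.3·0.64 = s² + 5.5s + 7.872.
Matching s² + 2ζω_n s + ω_n²: ω_n = √7.872 = 2.806 rad/s and 2ζω_n = 5.5, so ζ = 5.5/(2·2.806) = 0.98.

ω_n = 2.81 rad/s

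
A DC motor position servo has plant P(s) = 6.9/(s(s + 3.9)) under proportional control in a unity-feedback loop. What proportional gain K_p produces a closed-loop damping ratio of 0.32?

Closed-loop characteristic equation: s² + 3.9s + K_p·6.9 = 0.
So ω_n = √(6.9K_p) and 2ζω_n = 3.9, giving ζ = 3.9/(2√(6.9K_p)).
Setting ζ = 0.32: √(6.9K_p) = 3.9/(2·0.32) = 6.094, so K_p = 37.13/6.9 = 5.38.

K_p = 5.38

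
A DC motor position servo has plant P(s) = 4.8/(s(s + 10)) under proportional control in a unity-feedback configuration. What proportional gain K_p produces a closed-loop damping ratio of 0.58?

K_p = 15.5

Closed-loop characteristic equation: s² + 10s + K_p·4.8 = 0.
So ω_n = √(4.8K_p) and 2ζω_n = 10, giving ζ = 10/(2√(4.8K_p)).
Setting ζ = 0.58: √(4.8K_p) = 10/(2·0.58) = 8.621, so K_p = 74.32/4.8 = 15.5.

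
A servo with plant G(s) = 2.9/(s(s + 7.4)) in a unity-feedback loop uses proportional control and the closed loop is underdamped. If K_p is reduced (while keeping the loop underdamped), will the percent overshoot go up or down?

ζ = 7.4/(2√(2.9K_p)) rises as K_p falls; higher damping means less overshoot.

decrease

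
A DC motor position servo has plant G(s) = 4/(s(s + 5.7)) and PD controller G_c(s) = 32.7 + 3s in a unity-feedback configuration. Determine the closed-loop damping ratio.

Forward path: (32.7 + 3s)·4/(s(s+5.7)). The closed-loop characteristic equation is s² + (5.7 + 4·3)s + 4·32.7 = 0.
That is s² + 17.7s + 130.8 = 0, so ω_n = 11.44 rad/s and ζ = 17.7/(2·11.44) = 0.7738.

ζ = 0.774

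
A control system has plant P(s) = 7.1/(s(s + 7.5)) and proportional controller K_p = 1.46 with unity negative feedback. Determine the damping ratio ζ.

With unity feedback the closed-loop characteristic equation is s² + 7.5s + 1.46·7.1 = s² + 7.5s + 10.37 = 0.
So ω_n² = 10.37 ⇒ ω_n = 3.22 rad/s, and ζ = 7.5/(2ω_n) = 1.16.

ζ = 1.16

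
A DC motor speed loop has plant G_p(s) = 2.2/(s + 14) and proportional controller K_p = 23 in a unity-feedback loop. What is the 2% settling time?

T_s ≈ 0.0619 s

Closed-loop transfer function: T(s) = K_p·G_p(s)/(1 + K_p·G_p(s)) = 50.6/(s + 14 + 50.6) = 50.6/(s + 64.6).
Time constant τ = 1/64.6 = 0.01548 s, so the 2% settling time is about 4τ = 0.0619 s.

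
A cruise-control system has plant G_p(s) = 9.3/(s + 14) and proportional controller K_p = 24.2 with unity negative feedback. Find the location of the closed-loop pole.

Closed-loop transfer function: T(s) = K_p·G_p(s)/(1 + K_p·G_p(s)) = 225.1/(s + 14 + 225.1) = 225.1/(s + 239.1).
The closed-loop pole is at s = −239.1.

s = -239.1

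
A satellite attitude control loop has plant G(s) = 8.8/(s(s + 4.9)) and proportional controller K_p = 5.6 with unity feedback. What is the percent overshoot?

The closed-loop denominator s² + 4.9s + 49.28 gives ω_n = √49.28 = 7.02 and ζ = 4.9/(2ω_n) = 0.349.
%OS = 100·exp(−πζ/√(1−ζ²)) = 100·exp(−π·0.349/√0.8782) = 31%.

31%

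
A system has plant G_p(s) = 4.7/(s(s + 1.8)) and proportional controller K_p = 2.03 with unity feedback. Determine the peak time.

Closed-loop characteristic equation: s² + 1.8s + 9.541 = 0, so ω_n = 3.089 rad/s and ζ = 1.8/(2·3.089) = 0.2914.
Damped frequency ω_d = ω_n√(1−ζ²) = 2.955 rad/s, so peak time T_p = π/ω_d = 1.06 s.

T_p = 1.06 s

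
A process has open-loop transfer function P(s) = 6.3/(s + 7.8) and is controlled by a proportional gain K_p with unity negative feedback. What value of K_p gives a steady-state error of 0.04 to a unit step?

For a type-0 loop with proportional control, e_ss = 1/(1 + K_p·P(0)).
P(0) = 0.8077. Require 1/(1 + K_p·0.8077) = 0.04, so 1 + 0.8077·K_p = 25.
K_p = (25 − 1)/0.8077 = 29.7.

K_p = 29.7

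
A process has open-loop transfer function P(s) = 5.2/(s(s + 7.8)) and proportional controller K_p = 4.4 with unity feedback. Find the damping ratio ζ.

ζ = 0.815

The closed-loop denominator is s(s+7.8) + 4.4·5.2 = s² + 7.8s + 22.88.
So ω_n² = 22.88 ⇒ ω_n = 4.783 rad/s, and ζ = 7.8/(2ω_n) = 0.815.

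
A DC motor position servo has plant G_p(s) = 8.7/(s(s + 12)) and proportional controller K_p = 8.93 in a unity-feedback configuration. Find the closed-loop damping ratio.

The closed-loop denominator is s(s+12) + 8.93·8.7 = s² + 12s + 77.69.
So ω_n² = 77.69 ⇒ ω_n = 8.814 rad/s, and ζ = 12/(2ω_n) = 0.681.

ζ = 0.681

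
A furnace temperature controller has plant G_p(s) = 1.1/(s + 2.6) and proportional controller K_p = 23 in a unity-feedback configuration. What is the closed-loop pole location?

Closed-loop transfer function: T(s) = K_p·G_p(s)/(1 + K_p·G_p(s)) = 25.3/(s + 2.6 + 25.3) = 25.3/(s + 27.9).
The closed-loop pole is at s = −27.9.

s = -27.9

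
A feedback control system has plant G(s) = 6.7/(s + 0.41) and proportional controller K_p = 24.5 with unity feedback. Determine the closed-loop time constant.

Closed-loop transfer function: T(s) = K_p·G(s)/(1 + K_p·G(s)) = 164.2/(s + 0.41 + 164.2) = 164.2/(s + 164.6).
Time constant τ = 1/164.6 = 0.00608 s.

τ = 0.00608 s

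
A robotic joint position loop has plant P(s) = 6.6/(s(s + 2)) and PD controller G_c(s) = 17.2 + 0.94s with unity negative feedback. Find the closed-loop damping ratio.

ζ = 0.385

Forward path: (17.2 + 0.94s)·6.6/(s(s+2)). The closed-loop characteristic equation is s² + (2 + 6.6·0.94)s + 6.6·17.2 = 0.
That is s² + 8.204s + 113.5 = 0, so ω_n = 10.65 rad/s and ζ = 8.204/(2·10.65) = 0.385.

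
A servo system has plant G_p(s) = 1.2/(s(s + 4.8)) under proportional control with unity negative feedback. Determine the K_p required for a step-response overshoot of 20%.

From %OS = 100·exp(−πζ/√(1−ζ²)) = 20%, ζ = −ln(0.2)/√(π²+ln²(0.2)) = 0.4559.
Characteristic equation s² + 4.8s + 1.2K_p = 0 gives ζ = 4.8/(2√(1.2K_p)).
Setting ζ = 0.4559: √(1.2K_p) = 4.8/(2·0.4559) = 5.264, so K_p = 27.71/1.2 = 23.1.

K_p = 23.1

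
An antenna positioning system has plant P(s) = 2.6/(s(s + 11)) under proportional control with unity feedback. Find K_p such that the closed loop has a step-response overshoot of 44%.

K_p = 182

From %OS = 100·exp(−πζ/√(1−ζ²)) = 44%, ζ = −ln(0.44)/√(π²+ln²(0.44)) = 0.2528.
Characteristic equation s² + 11s + 2.6K_p = 0 gives ζ = 11/(2√(2.6K_p)).
Setting ζ = 0.2528: √(2.6K_p) = 11/(2·0.2528) = 21.75, so K_p = 473.2/2.6 = 182.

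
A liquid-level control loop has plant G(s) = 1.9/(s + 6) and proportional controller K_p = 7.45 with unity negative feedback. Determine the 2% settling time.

Closed-loop transfer function: T(s) = K_p·G(s)/(1 + K_p·G(s)) = 14.15/(s + 6 + 14.15) = 14.15/(s + 20.16).
Time constant τ = 1/20.16 = 0.04962 s, so the 2% settling time is about 4τ = 0.198 s.

T_s ≈ 0.198 s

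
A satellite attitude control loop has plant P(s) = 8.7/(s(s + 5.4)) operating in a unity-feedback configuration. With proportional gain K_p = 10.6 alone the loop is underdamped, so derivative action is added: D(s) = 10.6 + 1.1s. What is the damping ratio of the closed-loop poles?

ζ = 0.779

Forward path: (10.6 + 1.1s)·8.7/(s(s+5.4)). The closed-loop characteristic equation is s² + (5.4 + 8.7·1.1)s + 8.7·10.6 = 0.
That is s² + 14.97s + 92.22 = 0, so ω_n = 9.603 rad/s and ζ = 14.97/(2·9.603) = 0.7794.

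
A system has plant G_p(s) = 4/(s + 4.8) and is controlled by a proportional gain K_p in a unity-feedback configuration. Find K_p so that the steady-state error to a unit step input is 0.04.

K_p = 28.8

Steady-state error for a unit step on this type-0 loop is 1/(1 + K_p·G_p(0)).
G_p(0) = 0.8333. Require 1/(1 + K_p·0.8333) = 0.04, so 1 + 0.8333·K_p = 25.
K_p = (25 − 1)/0.8333 = 28.8.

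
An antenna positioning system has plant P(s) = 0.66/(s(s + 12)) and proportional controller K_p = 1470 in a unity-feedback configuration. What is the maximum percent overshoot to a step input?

54%

The closed-loop denominator s² + 12s + 970.2 gives ω_n = √970.2 = 31.15 and ζ = 12/(2ω_n) = 0.1926.
%OS = 100·exp(−πζ/√(1−ζ²)) = 100·exp(−π·0.1926/√0.9629) = 54%.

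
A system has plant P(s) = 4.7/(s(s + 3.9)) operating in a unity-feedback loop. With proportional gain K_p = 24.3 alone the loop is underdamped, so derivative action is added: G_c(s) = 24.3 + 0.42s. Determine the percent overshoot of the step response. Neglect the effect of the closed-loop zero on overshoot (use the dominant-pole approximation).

Forward path: (24.3 + 0.42s)·4.7/(s(s+3.9)). The closed-loop characteristic equation is s² + (3.9 + 4.7·0.42)s + 4.7·24.3 = 0.
That is s² + 5.874s + 114.2 = 0, so ω_n = 10.69 rad/s and ζ = 5.874/(2·10.69) = 0.2748.
%OS = 100·exp(−πζ/√(1−ζ²)) = 40.7%.

40.7%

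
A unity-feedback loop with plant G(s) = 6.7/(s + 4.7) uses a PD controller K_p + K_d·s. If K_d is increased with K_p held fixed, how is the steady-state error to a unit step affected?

At s = 0 the derivative term contributes nothing: C(0) = K_p regardless of K_d, so K_pos = K_p·G(0) and e_ss are unchanged.

unchanged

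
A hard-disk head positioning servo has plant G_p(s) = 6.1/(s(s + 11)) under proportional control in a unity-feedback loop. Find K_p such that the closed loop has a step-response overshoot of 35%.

From %OS = 100·exp(−πζ/√(1−ζ²)) = 35%, ζ = −ln(0.35)/√(π²+ln²(0.35)) = 0.3169.
Characteristic equation s² + 11s + 6.1K_p = 0 gives ζ = 11/(2√(6.1K_p)).
Setting ζ = 0.3169: √(6.1K_p) = 11/(2·0.3169) = 17.35, so K_p = 301.1/6.1 = 49.4.

K_p = 49.4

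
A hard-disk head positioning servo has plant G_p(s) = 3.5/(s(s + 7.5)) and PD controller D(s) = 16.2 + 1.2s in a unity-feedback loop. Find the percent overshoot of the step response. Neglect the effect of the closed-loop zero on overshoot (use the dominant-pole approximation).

Forward path: (16.2 + 1.2s)·3.5/(s(s+7.5)). The closed-loop characteristic equation is s² + (7.5 + 3.5·1.2)s + 3.5·16.2 = 0.
That is s² + 11.7s + 56.7 = 0, so ω_n = 7.53 rad/s and ζ = 11.7/(2·7.53) = 0.7769.
%OS = 100·exp(−πζ/√(1−ζ²)) = 2.07%.

2.07%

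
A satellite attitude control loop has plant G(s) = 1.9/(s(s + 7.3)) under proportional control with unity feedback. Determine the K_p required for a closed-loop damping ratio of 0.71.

K_p = 13.9

Closed-loop characteristic equation: s² + 7.3s + K_p·1.9 = 0.
So ω_n = √(1.9K_p) and 2ζω_n = 7.3, giving ζ = 7.3/(2√(1.9K_p)).
Setting ζ = 0.71: √(1.9K_p) = 7.3/(2·0.71) = 5.141, so K_p = 26.43/1.9 = 13.9.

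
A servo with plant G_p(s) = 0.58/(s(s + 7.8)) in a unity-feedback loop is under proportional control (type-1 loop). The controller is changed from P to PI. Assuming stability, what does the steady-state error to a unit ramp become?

0

The integrator raises the loop to type 2, so K_v → ∞ and e_ss to a ramp is zero.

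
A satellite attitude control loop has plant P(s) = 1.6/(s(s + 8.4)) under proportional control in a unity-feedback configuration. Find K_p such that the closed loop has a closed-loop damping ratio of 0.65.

K_p = 26.1

Closed-loop characteristic equation: s² + 8.4s + K_p·1.6 = 0.
So ω_n = √(1.6K_p) and 2ζω_n = 8.4, giving ζ = 8.4/(2√(1.6K_p)).
Setting ζ = 0.65: √(1.6K_p) = 8.4/(2·0.65) = 6.462, so K_p = 41.75/1.6 = 26.1.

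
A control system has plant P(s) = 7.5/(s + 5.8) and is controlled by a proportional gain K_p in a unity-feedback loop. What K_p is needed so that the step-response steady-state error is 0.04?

The loop is type 0, so e_ss(step) = 1/(1 + K_pos) with K_pos = K_p·P(0).
P(0) = 1.293. Require 1/(1 + K_p·1.293) = 0.04, so 1 + 1.293·K_p = 25.
K_p = (25 − 1)/1.293 = 18.6.

K_p = 18.6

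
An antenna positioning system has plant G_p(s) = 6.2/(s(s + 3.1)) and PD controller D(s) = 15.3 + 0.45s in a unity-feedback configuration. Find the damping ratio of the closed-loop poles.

Forward path: (15.3 + 0.45s)·6.2/(s(s+3.1)). The closed-loop characteristic equation is s² + (3.1 + 6.2·0.45)s + 6.2·15.3 = 0.
That is s² + 5.89s + 94.86 = 0, so ω_n = 9.74 rad/s and ζ = 5.89/(2·9.74) = 0.3024.

ζ = 0.302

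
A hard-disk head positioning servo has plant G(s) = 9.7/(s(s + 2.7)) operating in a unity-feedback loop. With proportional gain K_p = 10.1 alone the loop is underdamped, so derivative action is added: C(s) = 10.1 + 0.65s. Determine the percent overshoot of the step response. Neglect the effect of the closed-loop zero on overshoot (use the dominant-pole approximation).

Forward path: (10.1 + 0.65s)·9.7/(s(s+2.7)). The closed-loop characteristic equation is s² + (2.7 + 9.7·0.65)s + 9.7·10.1 = 0.
That is s² + 9.005s + 97.97 = 0, so ω_n = 9.898 rad/s and ζ = 9.005/(2·9.898) = 0.4549.
%OS = 100·exp(−πζ/√(1−ζ²)) = 20.1%.

20.1%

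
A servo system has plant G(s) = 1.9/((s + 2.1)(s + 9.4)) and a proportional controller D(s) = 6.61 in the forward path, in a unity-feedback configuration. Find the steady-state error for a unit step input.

The loop is type 0. Static position error constant K_pos = D(0)·G(0) = 6.61·0.09625 = 0.6362.
Steady-state error to a unit step: e_ss = 1/(1+K_pos) = 1/1.636 = 0.611.

0.611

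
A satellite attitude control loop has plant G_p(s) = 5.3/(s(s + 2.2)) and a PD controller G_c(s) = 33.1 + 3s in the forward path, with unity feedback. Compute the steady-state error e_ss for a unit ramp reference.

The loop has one pole at the origin (type 1). Velocity error constant K_v = lim_{s→0} s·G_c(s)G_p(s) = 33.1·5.3/2.2 = 79.74.
Steady-state error to a unit ramp: e_ss = 1/K_v = 0.0125.

0.0125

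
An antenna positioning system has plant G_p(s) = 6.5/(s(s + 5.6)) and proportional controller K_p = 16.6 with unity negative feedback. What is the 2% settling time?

The closed-loop denominator s² + 5.6s + 107.9 gives ω_n = √107.9 = 10.39 and ζ = 5.6/(2ω_n) = 0.2696.
2% settling time T_s ≈ 4/(ζω_n) = 4/2.8 = 1.43 s.

T_s ≈ 1.43 s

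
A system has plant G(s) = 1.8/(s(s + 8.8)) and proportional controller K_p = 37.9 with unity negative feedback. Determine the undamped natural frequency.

With unity feedback the closed-loop characteristic equation is s² + 8.8s + 37.9·1.8 = s² + 8.8s + 68.22 = 0.
Matching s² + 2ζω_n s + ω_n²: ω_n = √68.22 = 8.26 rad/s and 2ζω_n = 8.8, so ζ = 8.8/(2·8.26) = 0.533.

ω_n = 8.26 rad/s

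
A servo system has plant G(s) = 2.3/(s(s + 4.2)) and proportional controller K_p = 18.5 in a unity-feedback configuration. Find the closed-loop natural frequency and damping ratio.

ω_n = 6.52 rad/s, ζ = 0.322

1 + K_p·G(s) = 0 gives s² + 4.2s + 42.55 = 0.
Matching s² + 2ζω_n s + ω_n²: ω_n = √42.55 = 6.523 rad/s and 2ζω_n = 4.2, so ζ = 4.2/(2·6.523) = 0.322.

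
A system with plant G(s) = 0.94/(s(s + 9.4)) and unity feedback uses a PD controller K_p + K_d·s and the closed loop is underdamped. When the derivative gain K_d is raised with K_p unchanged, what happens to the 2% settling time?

Characteristic equation s² + (9.4 + 0.94K_d)s + 0.94K_p = 0: raising K_d increases ζω_n = (9.4+0.94K_d)/2 while the loop stays underdamped, so T_s ≈ 4/(ζω_n) decreases.

decrease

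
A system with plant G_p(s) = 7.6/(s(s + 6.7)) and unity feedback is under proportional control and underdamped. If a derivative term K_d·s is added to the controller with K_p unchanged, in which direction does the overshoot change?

The derivative term adds K·K_d to the s-coefficient of the characteristic equation, raising 2ζω_n while ω_n is unchanged; ζ increases, so overshoot decreases.

decrease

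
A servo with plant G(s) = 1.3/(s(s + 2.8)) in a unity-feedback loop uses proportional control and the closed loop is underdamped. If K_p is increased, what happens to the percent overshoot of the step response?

ζ = 2.8/(2√(1.3K_p)) decreases as K_p grows; lower damping means more overshoot.

increase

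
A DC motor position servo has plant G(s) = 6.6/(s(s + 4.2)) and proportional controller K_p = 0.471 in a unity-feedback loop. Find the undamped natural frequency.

With unity feedback the closed-loop characteristic equation is s² + 4.2s + 0.471·6.6 = s² + 4.2s + 3.109 = 0.
Matching s² + 2ζω_n s + ω_n²: ω_n = √3.109 = 1.763 rad/s and 2ζω_n = 4.2, so ζ = 4.2/(2·1.763) = 1.19.

ω_n = 1.76 rad/s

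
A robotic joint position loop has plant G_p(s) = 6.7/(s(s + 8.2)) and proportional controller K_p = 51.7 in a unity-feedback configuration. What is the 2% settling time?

T_s ≈ 0.976 s

Closed-loop characteristic equation: s² + 8.2s + 346.4 = 0, so ω_n = 18.61 rad/s and ζ = 8.2/(2·18.61) = 0.2203.
2% settling time T_s ≈ 4/(ζω_n) = 4/4.1 = 0.976 s.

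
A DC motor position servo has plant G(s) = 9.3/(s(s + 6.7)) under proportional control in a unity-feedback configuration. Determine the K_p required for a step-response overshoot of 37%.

From %OS = 100·exp(−πζ/√(1−ζ²)) = 37%, ζ = −ln(0.37)/√(π²+ln²(0.37)) = 0.3017.
Characteristic equation s² + 6.7s + 9.3K_p = 0 gives ζ = 6.7/(2√(9.3K_p)).
Setting ζ = 0.3017: √(9.3K_p) = 6.7/(2·0.3017) = 11.1, so K_p = 123.3/9.3 = 13.3.

K_p = 13.3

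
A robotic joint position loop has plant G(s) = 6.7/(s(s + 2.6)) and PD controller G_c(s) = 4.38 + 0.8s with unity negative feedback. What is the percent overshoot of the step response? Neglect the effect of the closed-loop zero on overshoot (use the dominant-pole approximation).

3.33%

Forward path: (4.38 + 0.8s)·6.7/(s(s+2.6)). The closed-loop characteristic equation is s² + (2.6 + 6.7·0.8)s + 6.7·4.38 = 0.
That is s² + 7.96s + 29.35 = 0, so ω_n = 5.417 rad/s and ζ = 7.96/(2·5.417) = 0.7347.
%OS = 100·exp(−πζ/√(1−ζ²)) = 3.33%.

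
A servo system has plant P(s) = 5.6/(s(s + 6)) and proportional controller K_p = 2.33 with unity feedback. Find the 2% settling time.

Closed-loop characteristic equation: s² + 6s + 13.05 = 0, so ω_n = 3.612 rad/s and ζ = 6/(2·3.612) = 0.8305.
2% settling time T_s ≈ 4/(ζω_n) = 4/3 = 1.33 s.

T_s ≈ 1.33 s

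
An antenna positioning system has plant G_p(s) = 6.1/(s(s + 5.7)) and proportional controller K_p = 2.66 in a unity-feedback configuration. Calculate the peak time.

T_p = 1.1 s

From 1 + K_pG_p(s) = 0: s² + 5.7s + 16.23 = 0 ⇒ ω_n = 4.028, ζ = 0.7075.
Damped frequency ω_d = ω_n√(1−ζ²) = 2.847 rad/s, so peak time T_p = π/ω_d = 1.1 s.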